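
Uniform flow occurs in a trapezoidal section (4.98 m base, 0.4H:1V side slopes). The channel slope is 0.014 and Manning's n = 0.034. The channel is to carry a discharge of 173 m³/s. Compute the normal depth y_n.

Manning's equation rearranged: A R^(2/3) = nQ / (1·√S) = 0.034 × 173 / (√0.014) = 49.71.
Try y = 3.43 m: A R^(2/3) = 31.78 — too small.
Try y = 4.5 m: A R^(2/3) = 49.7 — matches.

y_n = 4.5 m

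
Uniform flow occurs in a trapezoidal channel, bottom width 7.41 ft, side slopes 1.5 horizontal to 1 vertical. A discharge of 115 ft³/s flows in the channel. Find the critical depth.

y_c = 1.73 ft

At critical depth, Q² T / (g A³) = 1, i.e. A³/T = Q²/g = 115²/32.2 = 410.7.
At y = 1.35 ft: A³/T = 180.3 — low.
At y = 1.92 ft: A³/T = 585.6 — high.
At y = 1.73 ft: A³/T = 411.5 — matches.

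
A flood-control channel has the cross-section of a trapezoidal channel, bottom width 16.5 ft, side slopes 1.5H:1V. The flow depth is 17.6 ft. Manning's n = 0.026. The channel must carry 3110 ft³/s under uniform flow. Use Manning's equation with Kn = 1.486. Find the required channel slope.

S = 0.00026

With bottom width b = 16.5 ft and side slope z = 1.5: A = (b + zy)y = (16.5 + 1.5×17.6)×17.6 = 755 ft²; P = b + 2y√(1+z²) = 16.5 + 2×17.6×1.803 = 79.96 ft.
Hydraulic radius R = A/P = 755/79.96 = 9.443 ft.
From Manning's equation, S = [nQ / (1.486 A R^(2/3))]² = [0.026 × 3110 / (1.486 × 755 × 9.443^(2/3))]² = 0.00026.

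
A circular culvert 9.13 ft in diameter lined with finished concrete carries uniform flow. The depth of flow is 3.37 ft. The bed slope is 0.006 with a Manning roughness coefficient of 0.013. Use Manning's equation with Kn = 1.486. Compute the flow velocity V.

V = 13.3 ft/s

For a circular section of diameter D = 9.13 ft at depth y = 3.37 ft, the central angle is θ = 2 arccos(1 − 2y/D) = 2.612 rad. Then A = (D²/8)(θ − sin θ) = 21.95 ft² and P = Dθ/2 = 11.92 ft.
Hydraulic radius R = A/P = 21.95/11.92 = 1.841 ft.
From Manning's equation, V = (1.486/n) R^(2/3) S^(1/2) = (1.486/0.013) × 1.841^(2/3) × 0.006^(1/2) = 13.3 ft/s.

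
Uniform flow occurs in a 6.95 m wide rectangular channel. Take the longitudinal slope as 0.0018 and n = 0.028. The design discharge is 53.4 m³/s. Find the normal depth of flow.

Manning's equation rearranged: A R^(2/3) = nQ / (1·√S) = 0.028 × 53.4 / (√0.0018) = 35.24.
Try y = 4.32 m: A R^(2/3) = 46.47 — high.
Try y = 3.5 m: A R^(2/3) = 35.24 — matches.

y_n = 3.5 m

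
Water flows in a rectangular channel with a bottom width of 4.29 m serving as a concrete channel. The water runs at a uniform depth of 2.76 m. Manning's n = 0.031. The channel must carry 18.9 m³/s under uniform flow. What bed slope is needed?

Flow area A = b·y = 4.29 × 2.76 = 11.84 m². Wetted perimeter P = b + 2y = 4.29 + 2×2.76 = 9.81 m.
Hydraulic radius R = A/P = 11.84/9.81 = 1.207 m.
From Manning's equation, S = [nQ / (1 A R^(2/3))]² = [0.031 × 18.9 / (1 × 11.84 × 1.207^(2/3))]² = 0.00191.

S = 0.00191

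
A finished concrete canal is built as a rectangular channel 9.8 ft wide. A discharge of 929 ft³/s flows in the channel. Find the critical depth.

For a rectangular channel, critical depth y_c = (q²/g)^(1/3) where q = Q/b = 929/9.8 = 94.8 ft²/s.
So y_c = (94.8²/32.2)^(1/3) = 6.53 ft.

y_c = 6.53 ft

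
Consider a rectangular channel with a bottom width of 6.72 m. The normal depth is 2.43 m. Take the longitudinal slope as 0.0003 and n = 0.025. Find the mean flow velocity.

V = 0.871 m/s

Flow area A = b·y = 6.72 × 2.43 = 16.33 m². Wetted perimeter P = b + 2y = 6.72 + 2×2.43 = 11.58 m.
Hydraulic radius R = A/P = 16.33/11.58 = 1.41 m.
From Manning's equation, V = (1/n) R^(2/3) S^(1/2) = (1/0.025) × 1.41^(2/3) × 0.0003^(1/2) = 0.871 m/s.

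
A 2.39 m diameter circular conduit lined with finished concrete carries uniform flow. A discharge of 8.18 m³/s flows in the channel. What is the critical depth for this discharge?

y_c = 1.32 m

At critical depth, Q² T / (g A³) = 1, i.e. A³/T = Q²/g = 8.18²/9.81 = 6.821.
Try y = 1.64 m: A³/T = 15.93 — over.
Try y = 0.938 m: A³/T = 1.868 — short.
Try y = 1.32 m: A³/T = 6.905 — ≈ 6.821.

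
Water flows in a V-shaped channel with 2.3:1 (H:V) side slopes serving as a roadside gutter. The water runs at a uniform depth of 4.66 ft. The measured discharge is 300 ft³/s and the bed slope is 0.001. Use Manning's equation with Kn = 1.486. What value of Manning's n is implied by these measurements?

For a triangular section with side slope z = 2.3: A = zy² = 2.3×4.66² = 49.95 ft²; P = 2y√(1+z²) = 2×4.66×2.508 = 23.37 ft.
Hydraulic radius R = A/P = 49.95/23.37 = 2.137 ft.
Rearranging Manning's equation: n = (1.486/Q) A R^(2/3) S^(1/2) = (1.486/300) × 49.95 × 2.137^(2/3) × √0.001 = 0.013.

n = 0.013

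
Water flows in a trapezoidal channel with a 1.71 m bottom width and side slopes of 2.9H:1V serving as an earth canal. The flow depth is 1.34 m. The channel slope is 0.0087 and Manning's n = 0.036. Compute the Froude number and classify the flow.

subcritical

With bottom width b = 1.71 m and side slope z = 2.9: A = (b + zy)y = (1.71 + 2.9×1.34)×1.34 = 7.499 m²; P = b + 2y√(1+z²) = 1.71 + 2×1.34×3.068 = 9.931 m.
Hydraulic radius R = A/P = 7.499/9.931 = 0.7551 m.
V = (1/n) R^(2/3) √S = (1/0.036) × 0.7551^(2/3) × √0.0087 = 2.148 m/s. Hydraulic depth D_h = A/T = 7.499/9.482 = 0.7908 m.
Froude number Fr = V/√(g·D_h) = 2.148/√(9.81×0.7908) = 0.771, which is less than 1, so the flow is subcritical.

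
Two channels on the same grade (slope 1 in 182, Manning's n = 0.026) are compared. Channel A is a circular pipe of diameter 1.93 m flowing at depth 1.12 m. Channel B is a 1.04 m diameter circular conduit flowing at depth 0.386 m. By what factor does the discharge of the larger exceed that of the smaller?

11.3

Channel A: For a circular section of diameter D = 1.93 m at depth y = 1.12 m, the central angle is θ = 2 arccos(1 − 2y/D) = 3.464 rad. Then A = (D²/8)(θ − sin θ) = 1.761 m² and P = Dθ/2 = 3.343 m. Hydraulic radius R = A/P = 1.761/3.343 = 0.5267 m. Q_A = (1/0.026)·1.761·0.5267^(2/3)·√0.005495 = 3.273 m³/s.
Channel B: For a circular section of diameter D = 1.04 m at depth y = 0.386 m, the central angle is θ = 2 arccos(1 − 2y/D) = 2.62 rad. Then A = (D²/8)(θ − sin θ) = 0.2869 m² and P = Dθ/2 = 1.363 m. Hydraulic radius R = A/P = 0.2869/1.363 = 0.2106 m. Q_B = (1/0.026)·0.2869·0.2106^(2/3)·√0.005495 = 0.2896 m³/s.
The larger discharge is 3.273 m³/s and the smaller is 0.2896 m³/s; the ratio is 11.3.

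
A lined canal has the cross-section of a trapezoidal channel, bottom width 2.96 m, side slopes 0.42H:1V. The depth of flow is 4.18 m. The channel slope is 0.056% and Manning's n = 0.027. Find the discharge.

With bottom width b = 2.96 m and side slope z = 0.42: A = (b + zy)y = (2.96 + 0.42×4.18)×4.18 = 19.71 m²; P = b + 2y√(1+z²) = 2.96 + 2×4.18×1.085 = 12.03 m.
Hydraulic radius R = A/P = 19.71/12.03 = 1.639 m.
Manning's equation: Q = (1/n) A R^(2/3) S^(1/2) = (1/0.027) × 19.71 × 1.639^(2/3) × 0.00056^(1/2) = 24 m³/s.

Q = 24 m³/s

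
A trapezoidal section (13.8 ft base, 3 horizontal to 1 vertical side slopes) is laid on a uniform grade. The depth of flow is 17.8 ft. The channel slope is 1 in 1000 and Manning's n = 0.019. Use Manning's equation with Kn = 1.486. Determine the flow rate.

With bottom width b = 13.8 ft and side slope z = 3: A = (b + zy)y = (13.8 + 3×17.8)×17.8 = 1196 ft²; P = b + 2y√(1+z²) = 13.8 + 2×17.8×3.162 = 126.4 ft.
Hydraulic radius R = A/P = 1196/126.4 = 9.465 ft.
Manning's equation: Q = (1.486/n) A R^(2/3) S^(1/2) = (1.486/0.019) × 1196 × 9.465^(2/3) × 0.001^(1/2) = 13200 ft³/s.

Q = 13200 ft³/s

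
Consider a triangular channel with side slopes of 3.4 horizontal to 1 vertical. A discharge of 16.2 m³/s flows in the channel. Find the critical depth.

y_c = 1.36 m

At critical depth, Q² T / (g A³) = 1, i.e. A³/T = Q²/g = 16.2²/9.81 = 26.75.
Try y = 1.07 m: A³/T = 8.107 — too small.
Try y = 1.47 m: A³/T = 39.67 — too large.
Try y = 1.36 m: A³/T = 26.89 — ≈ 26.75.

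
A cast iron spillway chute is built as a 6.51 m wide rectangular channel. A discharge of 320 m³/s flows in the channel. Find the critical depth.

y_c = 6.27 m

For a rectangular channel, critical depth y_c = (q²/g)^(1/3) where q = Q/b = 320/6.51 = 49.16 m²/s.
So y_c = (49.16²/9.81)^(1/3) = 6.27 m.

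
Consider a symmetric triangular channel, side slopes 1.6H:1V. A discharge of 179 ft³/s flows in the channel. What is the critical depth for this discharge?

At critical depth, Q² T / (g A³) = 1, i.e. A³/T = Q²/g = 179²/32.2 = 995.1.
Try y = 3.4 ft: A³/T = 581.6 — short.
Try y = 4.42 ft: A³/T = 2159 — over.
Try y = 3.79 ft: A³/T = 1001 — close enough.

y_c = 3.79 ft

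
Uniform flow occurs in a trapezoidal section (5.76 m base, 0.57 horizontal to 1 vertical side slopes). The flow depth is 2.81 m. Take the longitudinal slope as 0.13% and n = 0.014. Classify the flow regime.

With bottom width b = 5.76 m and side slope z = 0.57: A = (b + zy)y = (5.76 + 0.57×2.81)×2.81 = 20.69 m²; P = b + 2y√(1+z²) = 5.76 + 2×2.81×1.151 = 12.23 m.
Hydraulic radius R = A/P = 20.69/12.23 = 1.692 m.
V = (1/n) R^(2/3) √S = (1/0.014) × 1.692^(2/3) × √0.0013 = 3.656 m/s. Hydraulic depth D_h = A/T = 20.69/8.963 = 2.308 m.
Froude number Fr = V/√(g·D_h) = 3.656/√(9.81×2.308) = 0.768, which is less than 1, so the flow is subcritical.

subcritical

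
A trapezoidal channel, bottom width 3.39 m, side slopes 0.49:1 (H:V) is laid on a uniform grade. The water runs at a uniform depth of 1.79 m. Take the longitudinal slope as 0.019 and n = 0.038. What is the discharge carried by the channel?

With bottom width b = 3.39 m and side slope z = 0.49: A = (b + zy)y = (3.39 + 0.49×1.79)×1.79 = 7.638 m²; P = b + 2y√(1+z²) = 3.39 + 2×1.79×1.114 = 7.377 m.
Hydraulic radius R = A/P = 7.638/7.377 = 1.035 m.
Manning's equation: Q = (1/n) A R^(2/3) S^(1/2) = (1/0.038) × 7.638 × 1.035^(2/3) × 0.019^(1/2) = 28.4 m³/s.

Q = 28.4 m³/s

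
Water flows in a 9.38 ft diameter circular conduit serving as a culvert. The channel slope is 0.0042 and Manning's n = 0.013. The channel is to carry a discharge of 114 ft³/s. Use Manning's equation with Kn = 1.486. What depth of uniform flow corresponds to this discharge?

Manning's equation rearranged: A R^(2/3) = nQ / (1.486·√S) = 0.013 × 114 / (1.486 × √0.0042) = 15.39.
Trying y = 2.65 ft: A R^(2/3) = 21.25 — over.
Trying y = 1.71 ft: A R^(2/3) = 8.848 — short.
Trying y = 2.25 ft: A R^(2/3) = 15.39 — close enough.

y_n = 2.25 ft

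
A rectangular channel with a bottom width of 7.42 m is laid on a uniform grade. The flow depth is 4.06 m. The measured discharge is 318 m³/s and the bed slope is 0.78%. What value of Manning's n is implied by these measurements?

n = 0.013

Flow area A = b·y = 7.42 × 4.06 = 30.13 m². Wetted perimeter P = b + 2y = 7.42 + 2×4.06 = 15.54 m.
Hydraulic radius R = A/P = 30.13/15.54 = 1.939 m.
Rearranging Manning's equation: n = (1/Q) A R^(2/3) S^(1/2) = (1/318) × 30.13 × 1.939^(2/3) × √0.0078 = 0.013.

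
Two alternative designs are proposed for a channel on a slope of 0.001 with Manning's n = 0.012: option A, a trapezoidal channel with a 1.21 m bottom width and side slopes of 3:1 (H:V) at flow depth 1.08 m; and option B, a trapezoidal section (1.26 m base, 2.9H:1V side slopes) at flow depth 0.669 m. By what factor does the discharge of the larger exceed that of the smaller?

Channel A: With bottom width b = 1.21 m and side slope z = 3: A = (b + zy)y = (1.21 + 3×1.08)×1.08 = 4.806 m²; P = b + 2y√(1+z²) = 1.21 + 2×1.08×3.162 = 8.041 m. Hydraulic radius R = A/P = 4.806/8.041 = 0.5977 m. Q_A = (1/0.012)·4.806·0.5977^(2/3)·√0.001 = 8.987 m³/s.
Channel B: With bottom width b = 1.26 m and side slope z = 2.9: A = (b + zy)y = (1.26 + 2.9×0.669)×0.669 = 2.141 m²; P = b + 2y√(1+z²) = 1.26 + 2×0.669×3.068 = 5.364 m. Hydraulic radius R = A/P = 2.141/5.364 = 0.3991 m. Q_B = (1/0.012)·2.141·0.3991^(2/3)·√0.001 = 3.058 m³/s.
The larger discharge is 8.987 m³/s and the smaller is 3.058 m³/s; the ratio is 2.94.

2.94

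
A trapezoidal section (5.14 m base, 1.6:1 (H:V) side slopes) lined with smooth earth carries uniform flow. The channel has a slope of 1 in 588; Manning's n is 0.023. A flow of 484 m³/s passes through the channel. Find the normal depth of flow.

Manning's equation rearranged: A R^(2/3) = nQ / (1·√S) = 0.023 × 484 / (√0.001701) = 269.9.
Trying y = 7.61 m: A R^(2/3) = 326.1 — over.
Trying y = 7 m: A R^(2/3) = 269.9 — close enough.

y_n = 7 m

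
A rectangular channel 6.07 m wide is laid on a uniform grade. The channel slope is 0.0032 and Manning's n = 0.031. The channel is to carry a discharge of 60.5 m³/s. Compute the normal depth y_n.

y_n = 3.84 m

Manning's equation rearranged: A R^(2/3) = nQ / (1·√S) = 0.031 × 60.5 / (√0.0032) = 33.15.
Try y = 4.85 m: A R^(2/3) = 44.63 — too large.
Try y = 2.78 m: A R^(2/3) = 21.63 — too small.
Try y = 3.84 m: A R^(2/3) = 33.14 — matches.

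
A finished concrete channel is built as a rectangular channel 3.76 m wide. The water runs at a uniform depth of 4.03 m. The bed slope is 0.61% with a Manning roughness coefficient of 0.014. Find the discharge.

Q = 99.8 m³/s

Flow area A = b·y = 3.76 × 4.03 = 15.15 m². Wetted perimeter P = b + 2y = 3.76 + 2×4.03 = 11.82 m.
Hydraulic radius R = A/P = 15.15/11.82 = 1.282 m.
Manning's equation: Q = (1/n) A R^(2/3) S^(1/2) = (1/0.014) × 15.15 × 1.282^(2/3) × 0.0061^(1/2) = 99.8 m³/s.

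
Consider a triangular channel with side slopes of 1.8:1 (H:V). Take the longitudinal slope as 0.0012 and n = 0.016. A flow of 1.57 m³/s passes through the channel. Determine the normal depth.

Manning's equation rearranged: A R^(2/3) = nQ / (1·√S) = 0.016 × 1.57 / (√0.0012) = 0.7252.
Try y = 0.753 m: A R^(2/3) = 0.4865 — short.
Try y = 1.07 m: A R^(2/3) = 1.242 — over.
Try y = 0.875 m: A R^(2/3) = 0.7261 — close enough.

y_n = 0.875 m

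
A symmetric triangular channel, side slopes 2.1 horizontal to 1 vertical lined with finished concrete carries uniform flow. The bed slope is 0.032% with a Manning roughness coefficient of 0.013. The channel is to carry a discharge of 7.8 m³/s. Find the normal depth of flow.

Manning's equation rearranged: A R^(2/3) = nQ / (1·√S) = 0.013 × 7.8 / (√0.00032) = 5.668.
Trying y = 1.58 m: A R^(2/3) = 4.185 — too small.
Trying y = 2.03 m: A R^(2/3) = 8.165 — too large.
Trying y = 1.77 m: A R^(2/3) = 5.665 — matches.

y_n = 1.77 m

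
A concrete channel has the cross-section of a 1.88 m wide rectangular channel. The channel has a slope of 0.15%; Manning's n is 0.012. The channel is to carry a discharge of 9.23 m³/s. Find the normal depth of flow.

y_n = 2.04 m

Manning's equation rearranged: A R^(2/3) = nQ / (1·√S) = 0.012 × 9.23 / (√0.0015) = 2.86.
At y = 1.61 m: A R^(2/3) = 2.138 — low.
At y = 2.04 m: A R^(2/3) = 2.859 — matches.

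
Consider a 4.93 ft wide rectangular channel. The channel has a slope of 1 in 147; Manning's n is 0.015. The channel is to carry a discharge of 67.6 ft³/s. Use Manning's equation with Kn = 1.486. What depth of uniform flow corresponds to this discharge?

y_n = 1.68 ft

Manning's equation rearranged: A R^(2/3) = nQ / (1.486·√S) = 0.015 × 67.6 / (1.486 × √0.006803) = 8.273.
At y = 1.83 ft: A R^(2/3) = 9.322 — high.
At y = 1.68 ft: A R^(2/3) = 8.277 — matches.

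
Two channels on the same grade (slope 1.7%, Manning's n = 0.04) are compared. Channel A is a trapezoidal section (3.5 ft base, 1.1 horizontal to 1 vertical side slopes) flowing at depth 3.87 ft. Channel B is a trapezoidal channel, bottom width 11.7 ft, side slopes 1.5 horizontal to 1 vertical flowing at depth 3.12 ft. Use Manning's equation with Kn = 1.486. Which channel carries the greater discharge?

channel B

Channel A: With bottom width b = 3.5 ft and side slope z = 1.1: A = (b + zy)y = (3.5 + 1.1×3.87)×3.87 = 30.02 ft²; P = b + 2y√(1+z²) = 3.5 + 2×3.87×1.487 = 15.01 ft. Hydraulic radius R = A/P = 30.02/15.01 = 2 ft. Q_A = (1.486/0.04)·30.02·2^(2/3)·√0.017 = 230.9 ft³/s.
Channel B: With bottom width b = 11.7 ft and side slope z = 1.5: A = (b + zy)y = (11.7 + 1.5×3.12)×3.12 = 51.11 ft²; P = b + 2y√(1+z²) = 11.7 + 2×3.12×1.803 = 22.95 ft. Hydraulic radius R = A/P = 51.11/22.95 = 2.227 ft. Q_B = (1.486/0.04)·51.11·2.227^(2/3)·√0.017 = 422.1 ft³/s.
Q_A = 230.9 ft³/s vs Q_B = 422.1 ft³/s, so channel B carries more.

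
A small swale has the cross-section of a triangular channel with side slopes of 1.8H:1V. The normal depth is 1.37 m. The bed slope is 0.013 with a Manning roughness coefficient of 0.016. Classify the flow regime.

supercritical

For a triangular section with side slope z = 1.8: A = zy² = 1.8×1.37² = 3.378 m²; P = 2y√(1+z²) = 2×1.37×2.059 = 5.642 m.
Hydraulic radius R = A/P = 3.378/5.642 = 0.5988 m.
V = (1/n) R^(2/3) √S = (1/0.016) × 0.5988^(2/3) × √0.013 = 5.063 m/s. Hydraulic depth D_h = A/T = 3.378/4.932 = 0.685 m.
Froude number Fr = V/√(g·D_h) = 5.063/√(9.81×0.685) = 1.95, which is greater than 1, so the flow is supercritical.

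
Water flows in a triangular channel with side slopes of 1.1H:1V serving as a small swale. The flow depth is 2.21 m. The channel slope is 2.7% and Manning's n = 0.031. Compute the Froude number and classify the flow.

supercritical

For a triangular section with side slope z = 1.1: A = zy² = 1.1×2.21² = 5.373 m²; P = 2y√(1+z²) = 2×2.21×1.487 = 6.571 m.
Hydraulic radius R = A/P = 5.373/6.571 = 0.8176 m.
V = (1/n) R^(2/3) √S = (1/0.031) × 0.8176^(2/3) × √0.027 = 4.635 m/s. Hydraulic depth D_h = A/T = 5.373/4.862 = 1.105 m.
Froude number Fr = V/√(g·D_h) = 4.635/√(9.81×1.105) = 1.41, which is greater than 1, so the flow is supercritical.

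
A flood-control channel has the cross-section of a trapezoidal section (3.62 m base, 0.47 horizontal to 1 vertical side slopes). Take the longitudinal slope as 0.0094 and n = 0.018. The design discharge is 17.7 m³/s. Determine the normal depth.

Manning's equation rearranged: A R^(2/3) = nQ / (1·√S) = 0.018 × 17.7 / (√0.0094) = 3.286.
Trying y = 1.1 m: A R^(2/3) = 3.763 — over.
Trying y = 0.905 m: A R^(2/3) = 2.751 — short.
Trying y = 1.01 m: A R^(2/3) = 3.281 — matches.

y_n = 1.01 m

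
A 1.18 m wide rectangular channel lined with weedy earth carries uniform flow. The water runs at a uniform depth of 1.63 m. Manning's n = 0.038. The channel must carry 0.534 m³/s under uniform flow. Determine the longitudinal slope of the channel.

Flow area A = b·y = 1.18 × 1.63 = 1.923 m². Wetted perimeter P = b + 2y = 1.18 + 2×1.63 = 4.44 m.
Hydraulic radius R = A/P = 1.923/4.44 = 0.4332 m.
From Manning's equation, S = [nQ / (1 A R^(2/3))]² = [0.038 × 0.534 / (1 × 1.923 × 0.4332^(2/3))]² = 0.00034.

S = 0.00034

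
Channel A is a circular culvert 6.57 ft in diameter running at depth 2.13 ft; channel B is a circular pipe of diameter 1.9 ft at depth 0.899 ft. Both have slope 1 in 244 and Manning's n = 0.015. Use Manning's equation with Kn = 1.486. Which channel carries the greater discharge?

channel A

Channel A: For a circular section of diameter D = 6.57 ft at depth y = 2.13 ft, the central angle is θ = 2 arccos(1 − 2y/D) = 2.423 rad. Then A = (D²/8)(θ − sin θ) = 9.522 ft² and P = Dθ/2 = 7.96 ft. Hydraulic radius R = A/P = 9.522/7.96 = 1.196 ft. Q_A = (1.486/0.015)·9.522·1.196^(2/3)·√0.004098 = 68.05 ft³/s.
Channel B: For a circular section of diameter D = 1.9 ft at depth y = 0.899 ft, the central angle is θ = 2 arccos(1 − 2y/D) = 3.034 rad. Then A = (D²/8)(θ − sin θ) = 1.321 ft² and P = Dθ/2 = 2.882 ft. Hydraulic radius R = A/P = 1.321/2.882 = 0.4582 ft. Q_B = (1.486/0.015)·1.321·0.4582^(2/3)·√0.004098 = 4.979 ft³/s.
Q_A = 68.05 ft³/s vs Q_B = 4.979 ft³/s, so channel A carries more.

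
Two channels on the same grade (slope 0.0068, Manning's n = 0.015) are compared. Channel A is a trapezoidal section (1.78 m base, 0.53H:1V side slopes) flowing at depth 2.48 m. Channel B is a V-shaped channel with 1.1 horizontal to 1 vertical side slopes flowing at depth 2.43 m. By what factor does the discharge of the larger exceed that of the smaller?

1.3

Channel A: With bottom width b = 1.78 m and side slope z = 0.53: A = (b + zy)y = (1.78 + 0.53×2.48)×2.48 = 7.674 m²; P = b + 2y√(1+z²) = 1.78 + 2×2.48×1.132 = 7.394 m. Hydraulic radius R = A/P = 7.674/7.394 = 1.038 m. Q_A = (1/0.015)·7.674·1.038^(2/3)·√0.0068 = 43.25 m³/s.
Channel B: For a triangular section with side slope z = 1.1: A = zy² = 1.1×2.43² = 6.495 m²; P = 2y√(1+z²) = 2×2.43×1.487 = 7.225 m. Hydraulic radius R = A/P = 6.495/7.225 = 0.899 m. Q_B = (1/0.015)·6.495·0.899^(2/3)·√0.0068 = 33.26 m³/s.
The larger discharge is 43.25 m³/s and the smaller is 33.26 m³/s; the ratio is 1.3.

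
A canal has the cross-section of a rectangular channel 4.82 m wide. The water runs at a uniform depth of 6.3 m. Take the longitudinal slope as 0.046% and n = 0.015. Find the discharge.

Q = 62.9 m³/s

Flow area A = b·y = 4.82 × 6.3 = 30.37 m². Wetted perimeter P = b + 2y = 4.82 + 2×6.3 = 17.42 m.
Hydraulic radius R = A/P = 30.37/17.42 = 1.743 m.
Manning's equation: Q = (1/n) A R^(2/3) S^(1/2) = (1/0.015) × 30.37 × 1.743^(2/3) × 0.00046^(1/2) = 62.9 m³/s.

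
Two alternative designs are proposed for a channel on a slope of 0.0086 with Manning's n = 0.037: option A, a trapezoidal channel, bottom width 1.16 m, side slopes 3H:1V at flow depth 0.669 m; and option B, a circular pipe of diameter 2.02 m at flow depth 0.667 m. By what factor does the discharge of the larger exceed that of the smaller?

2.38

Channel A: With bottom width b = 1.16 m and side slope z = 3: A = (b + zy)y = (1.16 + 3×0.669)×0.669 = 2.119 m²; P = b + 2y√(1+z²) = 1.16 + 2×0.669×3.162 = 5.391 m. Hydraulic radius R = A/P = 2.119/5.391 = 0.393 m. Q_A = (1/0.037)·2.119·0.393^(2/3)·√0.0086 = 2.849 m³/s.
Channel B: For a circular section of diameter D = 2.02 m at depth y = 0.667 m, the central angle is θ = 2 arccos(1 − 2y/D) = 2.449 rad. Then A = (D²/8)(θ − sin θ) = 0.9231 m² and P = Dθ/2 = 2.473 m. Hydraulic radius R = A/P = 0.9231/2.473 = 0.3732 m. Q_B = (1/0.037)·0.9231·0.3732^(2/3)·√0.0086 = 1.199 m³/s.
The larger discharge is 2.849 m³/s and the smaller is 1.199 m³/s; the ratio is 2.38.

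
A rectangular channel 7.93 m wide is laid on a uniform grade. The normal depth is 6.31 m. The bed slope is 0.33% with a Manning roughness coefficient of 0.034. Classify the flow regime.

subcritical

Flow area A = b·y = 7.93 × 6.31 = 50.04 m². Wetted perimeter P = b + 2y = 7.93 + 2×6.31 = 20.55 m.
Hydraulic radius R = A/P = 50.04/20.55 = 2.435 m.
V = (1/n) R^(2/3) √S = (1/0.034) × 2.435^(2/3) × √0.0033 = 3.058 m/s. Hydraulic depth D_h = A/T = 50.04/7.93 = 6.31 m.
Froude number Fr = V/√(g·D_h) = 3.058/√(9.81×6.31) = 0.389, which is less than 1, so the flow is subcritical.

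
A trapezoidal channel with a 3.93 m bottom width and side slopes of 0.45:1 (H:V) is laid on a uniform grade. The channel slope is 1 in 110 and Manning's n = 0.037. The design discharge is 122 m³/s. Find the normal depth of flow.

Manning's equation rearranged: A R^(2/3) = nQ / (1·√S) = 0.037 × 122 / (√0.009091) = 47.34.
Trying y = 3.6 m: A R^(2/3) = 28.34 — too small.
Trying y = 5.71 m: A R^(2/3) = 63.83 — too large.
Trying y = 4.83 m: A R^(2/3) = 47.26 — ≈ 47.34.

y_n = 4.83 m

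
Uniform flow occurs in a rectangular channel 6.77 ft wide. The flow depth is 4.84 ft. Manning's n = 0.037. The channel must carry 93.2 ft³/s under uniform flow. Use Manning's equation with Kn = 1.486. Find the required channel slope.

Flow area A = b·y = 6.77 × 4.84 = 32.77 ft². Wetted perimeter P = b + 2y = 6.77 + 2×4.84 = 16.45 ft.
Hydraulic radius R = A/P = 32.77/16.45 = 1.992 ft.
From Manning's equation, S = [nQ / (1.486 A R^(2/3))]² = [0.037 × 93.2 / (1.486 × 32.77 × 1.992^(2/3))]² = 0.002.

S = 0.002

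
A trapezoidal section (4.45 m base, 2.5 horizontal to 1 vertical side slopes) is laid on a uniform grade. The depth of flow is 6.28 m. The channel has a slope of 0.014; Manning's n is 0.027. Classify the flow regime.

With bottom width b = 4.45 m and side slope z = 2.5: A = (b + zy)y = (4.45 + 2.5×6.28)×6.28 = 126.5 m²; P = b + 2y√(1+z²) = 4.45 + 2×6.28×2.693 = 38.27 m.
Hydraulic radius R = A/P = 126.5/38.27 = 3.307 m.
V = (1/n) R^(2/3) √S = (1/0.027) × 3.307^(2/3) × √0.014 = 9.727 m/s. Hydraulic depth D_h = A/T = 126.5/35.85 = 3.53 m.
Froude number Fr = V/√(g·D_h) = 9.727/√(9.81×3.53) = 1.65, which is greater than 1, so the flow is supercritical.

supercritical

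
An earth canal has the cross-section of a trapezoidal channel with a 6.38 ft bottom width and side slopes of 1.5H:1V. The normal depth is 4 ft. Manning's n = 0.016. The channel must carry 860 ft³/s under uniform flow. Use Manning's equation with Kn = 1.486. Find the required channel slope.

S = 0.011

With bottom width b = 6.38 ft and side slope z = 1.5: A = (b + zy)y = (6.38 + 1.5×4)×4 = 49.52 ft²; P = b + 2y√(1+z²) = 6.38 + 2×4×1.803 = 20.8 ft.
Hydraulic radius R = A/P = 49.52/20.8 = 2.381 ft.
From Manning's equation, S = [nQ / (1.486 A R^(2/3))]² = [0.016 × 860 / (1.486 × 49.52 × 2.381^(2/3))]² = 0.011.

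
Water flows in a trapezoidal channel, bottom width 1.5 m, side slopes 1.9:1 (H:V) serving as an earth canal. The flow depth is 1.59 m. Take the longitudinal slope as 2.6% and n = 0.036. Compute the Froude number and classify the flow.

With bottom width b = 1.5 m and side slope z = 1.9: A = (b + zy)y = (1.5 + 1.9×1.59)×1.59 = 7.188 m²; P = b + 2y√(1+z²) = 1.5 + 2×1.59×2.147 = 8.328 m.
Hydraulic radius R = A/P = 7.188/8.328 = 0.8632 m.
V = (1/n) R^(2/3) √S = (1/0.036) × 0.8632^(2/3) × √0.026 = 4.061 m/s. Hydraulic depth D_h = A/T = 7.188/7.542 = 0.9531 m.
Froude number Fr = V/√(g·D_h) = 4.061/√(9.81×0.9531) = 1.33, which is greater than 1, so the flow is supercritical.

supercritical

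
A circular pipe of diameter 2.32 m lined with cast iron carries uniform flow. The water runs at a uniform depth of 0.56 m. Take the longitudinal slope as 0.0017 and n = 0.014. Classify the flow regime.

For a circular section of diameter D = 2.32 m at depth y = 0.56 m, the central angle is θ = 2 arccos(1 − 2y/D) = 2.054 rad. Then A = (D²/8)(θ − sin θ) = 0.7865 m² and P = Dθ/2 = 2.383 m.
Hydraulic radius R = A/P = 0.7865/2.383 = 0.33 m.
V = (1/n) R^(2/3) √S = (1/0.014) × 0.33^(2/3) × √0.0017 = 1.407 m/s. Hydraulic depth D_h = A/T = 0.7865/1.986 = 0.3961 m.
Froude number Fr = V/√(g·D_h) = 1.407/√(9.81×0.3961) = 0.714, which is less than 1, so the flow is subcritical.

subcritical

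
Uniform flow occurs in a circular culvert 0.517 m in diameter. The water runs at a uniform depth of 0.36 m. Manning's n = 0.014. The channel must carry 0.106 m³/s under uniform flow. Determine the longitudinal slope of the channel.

For a circular section of diameter D = 0.517 m at depth y = 0.36 m, the central angle is θ = 2 arccos(1 − 2y/D) = 3.949 rad. Then A = (D²/8)(θ − sin θ) = 0.1561 m² and P = Dθ/2 = 1.021 m.
Hydraulic radius R = A/P = 0.1561/1.021 = 0.1529 m.
From Manning's equation, S = [nQ / (1 A R^(2/3))]² = [0.014 × 0.106 / (1 × 0.1561 × 0.1529^(2/3))]² = 0.00111.

S = 0.00111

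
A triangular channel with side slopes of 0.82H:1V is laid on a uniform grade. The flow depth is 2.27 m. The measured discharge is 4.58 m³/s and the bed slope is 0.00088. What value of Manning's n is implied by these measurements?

For a triangular section with side slope z = 0.82: A = zy² = 0.82×2.27² = 4.225 m²; P = 2y√(1+z²) = 2×2.27×1.293 = 5.871 m.
Hydraulic radius R = A/P = 4.225/5.871 = 0.7197 m.
Rearranging Manning's equation: n = (1/Q) A R^(2/3) S^(1/2) = (1/4.58) × 4.225 × 0.7197^(2/3) × √0.00088 = 0.022.

n = 0.022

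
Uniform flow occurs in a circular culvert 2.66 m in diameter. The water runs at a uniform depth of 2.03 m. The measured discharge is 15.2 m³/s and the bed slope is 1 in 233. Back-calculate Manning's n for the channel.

For a circular section of diameter D = 2.66 m at depth y = 2.03 m, the central angle is θ = 2 arccos(1 − 2y/D) = 4.25 rad. Then A = (D²/8)(θ − sin θ) = 4.551 m² and P = Dθ/2 = 5.653 m.
Hydraulic radius R = A/P = 4.551/5.653 = 0.805 m.
Rearranging Manning's equation: n = (1/Q) A R^(2/3) S^(1/2) = (1/15.2) × 4.551 × 0.805^(2/3) × √0.004292 = 0.017.

n = 0.017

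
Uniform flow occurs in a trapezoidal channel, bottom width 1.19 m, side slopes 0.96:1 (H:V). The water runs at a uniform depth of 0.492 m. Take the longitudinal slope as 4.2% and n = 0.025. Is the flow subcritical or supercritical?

With bottom width b = 1.19 m and side slope z = 0.96: A = (b + zy)y = (1.19 + 0.96×0.492)×0.492 = 0.8179 m²; P = b + 2y√(1+z²) = 1.19 + 2×0.492×1.386 = 2.554 m.
Hydraulic radius R = A/P = 0.8179/2.554 = 0.3202 m.
V = (1/n) R^(2/3) √S = (1/0.025) × 0.3202^(2/3) × √0.042 = 3.837 m/s. Hydraulic depth D_h = A/T = 0.8179/2.135 = 0.3831 m.
Froude number Fr = V/√(g·D_h) = 3.837/√(9.81×0.3831) = 1.98, which is greater than 1, so the flow is supercritical.

supercritical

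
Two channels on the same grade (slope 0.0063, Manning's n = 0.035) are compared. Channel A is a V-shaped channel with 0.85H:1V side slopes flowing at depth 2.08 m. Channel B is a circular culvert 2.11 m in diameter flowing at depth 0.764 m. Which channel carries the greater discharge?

Channel A: For a triangular section with side slope z = 0.85: A = zy² = 0.85×2.08² = 3.677 m²; P = 2y√(1+z²) = 2×2.08×1.312 = 5.46 m. Hydraulic radius R = A/P = 3.677/5.46 = 0.6736 m. Q_A = (1/0.035)·3.677·0.6736^(2/3)·√0.0063 = 6.408 m³/s.
Channel B: For a circular section of diameter D = 2.11 m at depth y = 0.764 m, the central angle is θ = 2 arccos(1 − 2y/D) = 2.583 rad. Then A = (D²/8)(θ − sin θ) = 1.142 m² and P = Dθ/2 = 2.725 m. Hydraulic radius R = A/P = 1.142/2.725 = 0.4192 m. Q_B = (1/0.035)·1.142·0.4192^(2/3)·√0.0063 = 1.451 m³/s.
Q_A = 6.408 m³/s vs Q_B = 1.451 m³/s, so channel A carries more.

channel A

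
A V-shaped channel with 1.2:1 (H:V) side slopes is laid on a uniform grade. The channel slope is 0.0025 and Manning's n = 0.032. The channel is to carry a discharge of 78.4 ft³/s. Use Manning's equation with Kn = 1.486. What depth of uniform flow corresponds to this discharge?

y_n = 4.44 ft

Manning's equation rearranged: A R^(2/3) = nQ / (1.486·√S) = 0.032 × 78.4 / (1.486 × √0.0025) = 33.77.
Try y = 5.33 ft: A R^(2/3) = 54.97 — high.
Try y = 3.49 ft: A R^(2/3) = 17.77 — low.
Try y = 4.44 ft: A R^(2/3) = 33.77 — matches.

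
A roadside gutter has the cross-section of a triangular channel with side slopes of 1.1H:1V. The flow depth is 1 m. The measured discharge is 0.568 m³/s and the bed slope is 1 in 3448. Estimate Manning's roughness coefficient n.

For a triangular section with side slope z = 1.1: A = zy² = 1.1×1² = 1.1 m²; P = 2y√(1+z²) = 2×1×1.487 = 2.973 m.
Hydraulic radius R = A/P = 1.1/2.973 = 0.37 m.
Rearranging Manning's equation: n = (1/Q) A R^(2/3) S^(1/2) = (1/0.568) × 1.1 × 0.37^(2/3) × √0.00029 = 0.017.

n = 0.017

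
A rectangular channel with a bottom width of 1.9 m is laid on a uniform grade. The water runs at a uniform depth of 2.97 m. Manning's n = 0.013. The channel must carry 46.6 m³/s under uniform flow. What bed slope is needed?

Flow area A = b·y = 1.9 × 2.97 = 5.643 m². Wetted perimeter P = b + 2y = 1.9 + 2×2.97 = 7.84 m.
Hydraulic radius R = A/P = 5.643/7.84 = 0.7198 m.
From Manning's equation, S = [nQ / (1 A R^(2/3))]² = [0.013 × 46.6 / (1 × 5.643 × 0.7198^(2/3))]² = 0.0179.

S = 0.0179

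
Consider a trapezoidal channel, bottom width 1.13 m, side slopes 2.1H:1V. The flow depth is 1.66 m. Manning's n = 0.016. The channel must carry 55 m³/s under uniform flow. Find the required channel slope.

With bottom width b = 1.13 m and side slope z = 2.1: A = (b + zy)y = (1.13 + 2.1×1.66)×1.66 = 7.663 m²; P = b + 2y√(1+z²) = 1.13 + 2×1.66×2.326 = 8.852 m.
Hydraulic radius R = A/P = 7.663/8.852 = 0.8656 m.
From Manning's equation, S = [nQ / (1 A R^(2/3))]² = [0.016 × 55 / (1 × 7.663 × 0.8656^(2/3))]² = 0.016.

S = 0.016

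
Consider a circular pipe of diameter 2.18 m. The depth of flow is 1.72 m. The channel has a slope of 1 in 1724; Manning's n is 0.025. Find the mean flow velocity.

For a circular section of diameter D = 2.18 m at depth y = 1.72 m, the central angle is θ = 2 arccos(1 − 2y/D) = 4.374 rad. Then A = (D²/8)(θ − sin θ) = 3.159 m² and P = Dθ/2 = 4.768 m.
Hydraulic radius R = A/P = 3.159/4.768 = 0.6625 m.
From Manning's equation, V = (1/n) R^(2/3) S^(1/2) = (1/0.025) × 0.6625^(2/3) × 0.00058^(1/2) = 0.732 m/s.

V = 0.732 m/s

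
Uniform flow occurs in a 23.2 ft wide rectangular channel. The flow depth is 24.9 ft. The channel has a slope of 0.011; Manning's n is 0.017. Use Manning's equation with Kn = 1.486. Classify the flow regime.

supercritical

Flow area A = b·y = 23.2 × 24.9 = 577.7 ft². Wetted perimeter P = b + 2y = 23.2 + 2×24.9 = 73 ft.
Hydraulic radius R = A/P = 577.7/73 = 7.913 ft.
V = (1.486/n) R^(2/3) √S = (1.486/0.017) × 7.913^(2/3) × √0.011 = 36.41 ft/s. Hydraulic depth D_h = A/T = 577.7/23.2 = 24.9 ft.
Froude number Fr = V/√(g·D_h) = 36.41/√(32.2×24.9) = 1.29, which is greater than 1, so the flow is supercritical.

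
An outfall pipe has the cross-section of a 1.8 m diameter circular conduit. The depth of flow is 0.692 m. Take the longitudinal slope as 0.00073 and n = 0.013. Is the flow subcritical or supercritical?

subcritical

For a circular section of diameter D = 1.8 m at depth y = 0.692 m, the central angle is θ = 2 arccos(1 − 2y/D) = 2.675 rad. Then A = (D²/8)(θ − sin θ) = 0.9013 m² and P = Dθ/2 = 2.408 m.
Hydraulic radius R = A/P = 0.9013/2.408 = 0.3744 m.
V = (1/n) R^(2/3) √S = (1/0.013) × 0.3744^(2/3) × √0.00073 = 1.08 m/s. Hydraulic depth D_h = A/T = 0.9013/1.751 = 0.5147 m.
Froude number Fr = V/√(g·D_h) = 1.08/√(9.81×0.5147) = 0.48, which is less than 1, so the flow is subcritical.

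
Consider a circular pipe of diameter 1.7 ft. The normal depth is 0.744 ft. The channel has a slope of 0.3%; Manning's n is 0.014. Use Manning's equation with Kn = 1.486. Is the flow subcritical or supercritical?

For a circular section of diameter D = 1.7 ft at depth y = 0.744 ft, the central angle is θ = 2 arccos(1 − 2y/D) = 2.892 rad. Then A = (D²/8)(θ − sin θ) = 0.9552 ft² and P = Dθ/2 = 2.458 ft.
Hydraulic radius R = A/P = 0.9552/2.458 = 0.3886 ft.
V = (1.486/n) R^(2/3) √S = (1.486/0.014) × 0.3886^(2/3) × √0.003 = 3.096 ft/s. Hydraulic depth D_h = A/T = 0.9552/1.687 = 0.5663 ft.
Froude number Fr = V/√(g·D_h) = 3.096/√(32.2×0.5663) = 0.725, which is less than 1, so the flow is subcritical.

subcritical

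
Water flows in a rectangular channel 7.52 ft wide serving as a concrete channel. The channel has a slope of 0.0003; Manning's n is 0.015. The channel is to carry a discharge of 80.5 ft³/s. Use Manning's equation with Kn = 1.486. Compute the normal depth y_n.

y_n = 4.01 ft

Manning's equation rearranged: A R^(2/3) = nQ / (1.486·√S) = 0.015 × 80.5 / (1.486 × √0.0003) = 46.91.
Try y = 2.78 ft: A R^(2/3) = 28.58 — short.
Try y = 5.06 ft: A R^(2/3) = 63.53 — over.
Try y = 4.01 ft: A R^(2/3) = 46.91 — matches.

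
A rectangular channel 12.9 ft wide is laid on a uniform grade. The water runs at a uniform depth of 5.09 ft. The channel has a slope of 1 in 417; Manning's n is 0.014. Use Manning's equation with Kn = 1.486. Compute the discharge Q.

Q = 685 ft³/s

Flow area A = b·y = 12.9 × 5.09 = 65.66 ft². Wetted perimeter P = b + 2y = 12.9 + 2×5.09 = 23.08 ft.
Hydraulic radius R = A/P = 65.66/23.08 = 2.845 ft.
Manning's equation: Q = (1.486/n) A R^(2/3) S^(1/2) = (1.486/0.014) × 65.66 × 2.845^(2/3) × 0.002398^(1/2) = 685 ft³/s.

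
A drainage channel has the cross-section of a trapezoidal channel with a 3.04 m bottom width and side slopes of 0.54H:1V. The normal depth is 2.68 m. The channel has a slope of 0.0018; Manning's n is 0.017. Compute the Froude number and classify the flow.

With bottom width b = 3.04 m and side slope z = 0.54: A = (b + zy)y = (3.04 + 0.54×2.68)×2.68 = 12.03 m²; P = b + 2y√(1+z²) = 3.04 + 2×2.68×1.136 = 9.132 m.
Hydraulic radius R = A/P = 12.03/9.132 = 1.317 m.
V = (1/n) R^(2/3) √S = (1/0.017) × 1.317^(2/3) × √0.0018 = 2.998 m/s. Hydraulic depth D_h = A/T = 12.03/5.934 = 2.026 m.
Froude number Fr = V/√(g·D_h) = 2.998/√(9.81×2.026) = 0.673, which is less than 1, so the flow is subcritical.

subcritical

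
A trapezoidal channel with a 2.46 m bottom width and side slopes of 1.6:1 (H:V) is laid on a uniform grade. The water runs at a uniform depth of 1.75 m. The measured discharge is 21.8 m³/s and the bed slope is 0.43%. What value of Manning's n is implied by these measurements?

n = 0.028

With bottom width b = 2.46 m and side slope z = 1.6: A = (b + zy)y = (2.46 + 1.6×1.75)×1.75 = 9.205 m²; P = b + 2y√(1+z²) = 2.46 + 2×1.75×1.887 = 9.064 m.
Hydraulic radius R = A/P = 9.205/9.064 = 1.016 m.
Rearranging Manning's equation: n = (1/Q) A R^(2/3) S^(1/2) = (1/21.8) × 9.205 × 1.016^(2/3) × √0.0043 = 0.028.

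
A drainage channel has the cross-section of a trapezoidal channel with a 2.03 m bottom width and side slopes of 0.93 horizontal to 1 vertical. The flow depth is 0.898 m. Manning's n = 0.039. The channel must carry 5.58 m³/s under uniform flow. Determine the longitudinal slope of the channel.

S = 0.015

With bottom width b = 2.03 m and side slope z = 0.93: A = (b + zy)y = (2.03 + 0.93×0.898)×0.898 = 2.573 m²; P = b + 2y√(1+z²) = 2.03 + 2×0.898×1.366 = 4.483 m.
Hydraulic radius R = A/P = 2.573/4.483 = 0.574 m.
From Manning's equation, S = [nQ / (1 A R^(2/3))]² = [0.039 × 5.58 / (1 × 2.573 × 0.574^(2/3))]² = 0.015.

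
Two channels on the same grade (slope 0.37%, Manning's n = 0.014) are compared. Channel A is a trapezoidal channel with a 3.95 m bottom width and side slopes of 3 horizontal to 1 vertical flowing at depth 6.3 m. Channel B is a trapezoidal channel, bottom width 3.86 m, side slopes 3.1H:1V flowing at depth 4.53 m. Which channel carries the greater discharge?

Channel A: With bottom width b = 3.95 m and side slope z = 3: A = (b + zy)y = (3.95 + 3×6.3)×6.3 = 144 m²; P = b + 2y√(1+z²) = 3.95 + 2×6.3×3.162 = 43.79 m. Hydraulic radius R = A/P = 144/43.79 = 3.287 m. Q_A = (1/0.014)·144·3.287^(2/3)·√0.0037 = 1383 m³/s.
Channel B: With bottom width b = 3.86 m and side slope z = 3.1: A = (b + zy)y = (3.86 + 3.1×4.53)×4.53 = 81.1 m²; P = b + 2y√(1+z²) = 3.86 + 2×4.53×3.257 = 33.37 m. Hydraulic radius R = A/P = 81.1/33.37 = 2.43 m. Q_B = (1/0.014)·81.1·2.43^(2/3)·√0.0037 = 636.9 m³/s.
Q_A = 1383 m³/s vs Q_B = 636.9 m³/s, so channel A carries more.

channel A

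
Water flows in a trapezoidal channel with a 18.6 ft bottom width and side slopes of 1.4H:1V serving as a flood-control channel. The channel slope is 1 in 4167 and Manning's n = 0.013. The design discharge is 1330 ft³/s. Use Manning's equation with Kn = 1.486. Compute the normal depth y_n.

y_n = 8.22 ft

Manning's equation rearranged: A R^(2/3) = nQ / (1.486·√S) = 0.013 × 1330 / (1.486 × √0.00024) = 751.1.
Trying y = 5.69 ft: A R^(2/3) = 378.3 — too small.
Trying y = 9.82 ft: A R^(2/3) = 1056 — too large.
Trying y = 8.22 ft: A R^(2/3) = 750.3 — matches.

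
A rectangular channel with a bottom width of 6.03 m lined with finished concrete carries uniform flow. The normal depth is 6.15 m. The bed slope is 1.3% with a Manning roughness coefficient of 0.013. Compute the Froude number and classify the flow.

supercritical

Flow area A = b·y = 6.03 × 6.15 = 37.08 m². Wetted perimeter P = b + 2y = 6.03 + 2×6.15 = 18.33 m.
Hydraulic radius R = A/P = 37.08/18.33 = 2.023 m.
V = (1/n) R^(2/3) √S = (1/0.013) × 2.023^(2/3) × √0.013 = 14.03 m/s. Hydraulic depth D_h = A/T = 37.08/6.03 = 6.15 m.
Froude number Fr = V/√(g·D_h) = 14.03/√(9.81×6.15) = 1.81, which is greater than 1, so the flow is supercritical.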